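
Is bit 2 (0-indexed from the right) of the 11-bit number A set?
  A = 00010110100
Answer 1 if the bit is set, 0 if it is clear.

Bit 2 is the 3rd from the right.
  00010110100
          ^
That bit is 1.

Answer: 1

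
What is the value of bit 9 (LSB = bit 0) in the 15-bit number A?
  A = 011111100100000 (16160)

Bit 9 is the 10th from the right.
  011111100100000
       ^
That bit is 1.

Answer: 1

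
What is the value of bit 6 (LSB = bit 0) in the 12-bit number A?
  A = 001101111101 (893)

Bit 6 is the 7th from the right.
  001101111101
       ^
That bit is 1.

Answer: 1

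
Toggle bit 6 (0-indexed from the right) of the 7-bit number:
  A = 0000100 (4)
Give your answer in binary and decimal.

Mask = 1 << 6 = 1000000
Bit 6 of A is 0; XOR with the mask flips it to 1.
  0000100
^ 1000000
---------
  1000100

Answer: 1000100 (68)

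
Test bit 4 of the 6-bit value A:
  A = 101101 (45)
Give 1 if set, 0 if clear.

Bit 4 is the 5th from the right.
  101101
   ^
That bit is 0.

Answer: 0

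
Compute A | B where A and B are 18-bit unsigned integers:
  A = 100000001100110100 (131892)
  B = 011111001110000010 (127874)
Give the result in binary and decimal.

Apply | to each column (1 where either bit is 1):
  100000001100110100
| 011111001110000010
--------------------
  111111001110110110

Answer: 111111001110110110 (258998)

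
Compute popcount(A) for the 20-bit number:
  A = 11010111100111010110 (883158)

11010111100111010110
1-bits at positions (from bit 0 = LSB): 1, 2, 4, 6, 7, 8, 11, 12, 13, 14, 16, 18, 19
Count = 13

Answer: 13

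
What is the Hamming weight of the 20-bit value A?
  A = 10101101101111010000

10101101101111010000
1-bits at positions (from bit 0 = LSB): 4, 6, 7, 8, 9, 11, 12, 14, 15, 17, 19
Count = 11

Answer: 11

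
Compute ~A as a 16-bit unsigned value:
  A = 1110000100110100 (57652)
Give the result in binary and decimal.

Flip each bit (0->1, 1->0):
  1110000100110100
  0001111011001011

Answer: 0001111011001011 (7883)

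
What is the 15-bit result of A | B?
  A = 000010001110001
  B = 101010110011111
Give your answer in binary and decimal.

Apply | to each column (1 where either bit is 1):
  000010001110001
| 101010110011111
-----------------
  101010111111111

Answer: 101010111111111 (22015)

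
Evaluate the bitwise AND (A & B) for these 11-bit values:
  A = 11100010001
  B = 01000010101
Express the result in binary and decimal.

Apply & to each column (1 only where both bits are 1):
  11100010001
& 01000010101
-------------
  01000010001

Answer: 01000010001 (529)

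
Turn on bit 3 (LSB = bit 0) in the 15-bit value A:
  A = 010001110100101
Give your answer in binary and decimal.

Mask = 1 << 3 = 000000000001000
Bit 3 of A is 0, so OR-ing with the mask flips it to 1.
  010001110100101
| 000000000001000
-----------------
  010001110101101

Answer: 010001110101101 (9133)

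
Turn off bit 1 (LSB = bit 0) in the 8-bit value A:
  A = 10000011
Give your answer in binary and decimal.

Mask = ~(1 << 1) = 11111101
Bit 1 of A is 1, so AND-ing with the mask clears it to 0.
  10000011
& 11111101
----------
  10000001

Answer: 10000001 (129)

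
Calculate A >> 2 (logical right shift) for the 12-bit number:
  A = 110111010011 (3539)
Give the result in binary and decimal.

Logical shift right by 2: drop the bottom 2 bit(s), prepend 2 zero(s) on the left.
  110111010011  ->  keep [1101110100], discard [11], prepend 00
= 001101110100

Answer: 001101110100 (884)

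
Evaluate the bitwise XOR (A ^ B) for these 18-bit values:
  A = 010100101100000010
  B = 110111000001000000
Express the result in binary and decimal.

Apply ^ to each column (1 where bits differ):
  010100101100000010
^ 110111000001000000
--------------------
  100011101101000010

Answer: 100011101101000010 (146242)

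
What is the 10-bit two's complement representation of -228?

1. Binary of +228:  0011100100
2. Invert bits:     1100011011
3. Add 1:           1100011100

Answer: 1100011100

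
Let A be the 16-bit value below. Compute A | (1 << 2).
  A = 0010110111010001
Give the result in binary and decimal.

Mask = 1 << 2 = 0000000000000100
Bit 2 of A is 0, so OR-ing with the mask flips it to 1.
  0010110111010001
| 0000000000000100
------------------
  0010110111010101

Answer: 0010110111010101 (11733)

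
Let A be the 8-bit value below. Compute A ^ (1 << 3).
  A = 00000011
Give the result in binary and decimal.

Mask = 1 << 3 = 00001000
Bit 3 of A is 0; XOR with the mask flips it to 1.
  00000011
^ 00001000
----------
  00001011

Answer: 00001011 (11)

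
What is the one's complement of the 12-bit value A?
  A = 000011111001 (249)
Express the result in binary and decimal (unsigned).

Flip each bit (0->1, 1->0):
  000011111001
  111100000110

Answer: 111100000110 (3846)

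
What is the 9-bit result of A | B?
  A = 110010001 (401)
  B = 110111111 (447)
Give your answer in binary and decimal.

Apply | to each column (1 where either bit is 1):
  110010001
| 110111111
-----------
  110111111

Answer: 110111111 (447)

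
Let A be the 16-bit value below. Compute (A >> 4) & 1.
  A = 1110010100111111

Bit 4 is the 5th from the right.
  1110010100111111
             ^
That bit is 1.

Answer: 1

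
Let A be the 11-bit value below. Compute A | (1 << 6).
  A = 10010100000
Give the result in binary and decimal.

Mask = 1 << 6 = 00001000000
Bit 6 of A is 0, so OR-ing with the mask flips it to 1.
  10010100000
| 00001000000
-------------
  10011100000

Answer: 10011100000 (1248)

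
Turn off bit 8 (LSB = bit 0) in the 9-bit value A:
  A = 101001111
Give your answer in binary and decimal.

Mask = ~(1 << 8) = 011111111
Bit 8 of A is 1, so AND-ing with the mask clears it to 0.
  101001111
& 011111111
-----------
  001001111

Answer: 001001111 (79)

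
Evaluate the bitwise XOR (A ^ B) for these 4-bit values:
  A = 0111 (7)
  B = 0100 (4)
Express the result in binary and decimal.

Apply ^ to each column (1 where bits differ):
  0111
^ 0100
------
  0011

Answer: 0011 (3)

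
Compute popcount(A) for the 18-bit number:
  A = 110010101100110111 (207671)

110010101100110111
1-bits at positions (from bit 0 = LSB): 0, 1, 2, 4, 5, 8, 9, 11, 13, 16, 17
Count = 11

Answer: 11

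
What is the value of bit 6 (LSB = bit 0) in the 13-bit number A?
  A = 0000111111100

Bit 6 is the 7th from the right.
  0000111111100
        ^
That bit is 1.

Answer: 1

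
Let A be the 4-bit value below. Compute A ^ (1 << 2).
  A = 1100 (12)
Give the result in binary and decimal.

Mask = 1 << 2 = 0100
Bit 2 of A is 1; XOR with the mask flips it to 0.
  1100
^ 0100
------
  1000

Answer: 1000 (8)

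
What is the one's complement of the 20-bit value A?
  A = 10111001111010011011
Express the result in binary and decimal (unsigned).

Flip each bit (0->1, 1->0):
  10111001111010011011
  01000110000101100100

Answer: 01000110000101100100 (287076)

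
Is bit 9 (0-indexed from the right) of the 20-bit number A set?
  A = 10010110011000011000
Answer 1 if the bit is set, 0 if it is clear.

Bit 9 is the 10th from the right.
  10010110011000011000
            ^
That bit is 1.

Answer: 1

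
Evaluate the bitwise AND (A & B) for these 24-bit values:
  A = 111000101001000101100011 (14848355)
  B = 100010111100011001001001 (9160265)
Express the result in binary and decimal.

Apply & to each column (1 only where both bits are 1):
  111000101001000101100011
& 100010111100011001001001
--------------------------
  100000101000000001000001

Answer: 100000101000000001000001 (8552513)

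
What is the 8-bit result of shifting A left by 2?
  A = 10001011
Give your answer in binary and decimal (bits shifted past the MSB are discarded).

Shift left by 2: drop the top 2 bit(s), append 2 zero(s) on the right.
  10001011  ->  discard [10], keep [001011], append 00
= 00101100

Answer: 00101100 (44)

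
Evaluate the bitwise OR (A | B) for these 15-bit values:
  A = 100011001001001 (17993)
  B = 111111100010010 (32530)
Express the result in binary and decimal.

Apply | to each column (1 where either bit is 1):
  100011001001001
| 111111100010010
-----------------
  111111101011011

Answer: 111111101011011 (32603)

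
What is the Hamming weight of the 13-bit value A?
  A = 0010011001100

0010011001100
1-bits at positions (from bit 0 = LSB): 2, 3, 6, 7, 10
Count = 5

Answer: 5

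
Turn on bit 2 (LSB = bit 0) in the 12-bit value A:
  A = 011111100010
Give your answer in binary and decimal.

Mask = 1 << 2 = 000000000100
Bit 2 of A is 0, so OR-ing with the mask flips it to 1.
  011111100010
| 000000000100
--------------
  011111100110

Answer: 011111100110 (2022)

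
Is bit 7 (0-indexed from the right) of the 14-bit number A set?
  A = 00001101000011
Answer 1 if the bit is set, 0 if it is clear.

Bit 7 is the 8th from the right.
  00001101000011
        ^
That bit is 0.

Answer: 0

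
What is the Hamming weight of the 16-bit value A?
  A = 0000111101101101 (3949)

0000111101101101
1-bits at positions (from bit 0 = LSB): 0, 2, 3, 5, 6, 8, 9, 10, 11
Count = 9

Answer: 9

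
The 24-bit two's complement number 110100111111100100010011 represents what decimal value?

MSB is 1, so the value is negative. Find the magnitude:
1. Invert bits:  001011000000011011101100
2. Add 1:        001011000000011011101101  = 2885357
3. Apply sign:   -2885357

Answer: -2885357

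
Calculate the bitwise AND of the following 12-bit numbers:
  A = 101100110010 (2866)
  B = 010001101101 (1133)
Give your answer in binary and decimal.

Apply & to each column (1 only where both bits are 1):
  101100110010
& 010001101101
--------------
  000000100000

Answer: 000000100000 (32)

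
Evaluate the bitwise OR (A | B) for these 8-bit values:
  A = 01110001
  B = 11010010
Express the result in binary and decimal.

Apply | to each column (1 where either bit is 1):
  01110001
| 11010010
----------
  11110011

Answer: 11110011 (243)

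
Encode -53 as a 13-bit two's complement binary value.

1. Binary of +53:  0000000110101
2. Invert bits:     1111111001010
3. Add 1:           1111111001011

Answer: 1111111001011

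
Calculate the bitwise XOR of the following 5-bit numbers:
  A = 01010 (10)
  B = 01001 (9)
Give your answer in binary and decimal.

Apply ^ to each column (1 where bits differ):
  01010
^ 01001
-------
  00011

Answer: 00011 (3)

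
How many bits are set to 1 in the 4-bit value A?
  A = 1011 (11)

1011
1-bits at positions (from bit 0 = LSB): 0, 1, 3
Count = 3

Answer: 3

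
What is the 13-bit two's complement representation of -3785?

1. Binary of +3785:  0111011001001
2. Invert bits:     1000100110110
3. Add 1:           1000100110111

Answer: 1000100110111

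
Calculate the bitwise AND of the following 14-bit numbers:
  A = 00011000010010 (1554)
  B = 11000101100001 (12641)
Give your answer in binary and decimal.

Apply & to each column (1 only where both bits are 1):
  00011000010010
& 11000101100001
----------------
  00000000000000

Answer: 00000000000000 (0)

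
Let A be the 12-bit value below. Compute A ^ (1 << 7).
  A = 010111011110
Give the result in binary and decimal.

Mask = 1 << 7 = 000010000000
Bit 7 of A is 1; XOR with the mask flips it to 0.
  010111011110
^ 000010000000
--------------
  010101011110

Answer: 010101011110 (1374)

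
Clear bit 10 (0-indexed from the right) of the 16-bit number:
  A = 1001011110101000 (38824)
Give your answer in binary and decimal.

Mask = ~(1 << 10) = 1111101111111111
Bit 10 of A is 1, so AND-ing with the mask clears it to 0.
  1001011110101000
& 1111101111111111
------------------
  1001001110101000

Answer: 1001001110101000 (37800)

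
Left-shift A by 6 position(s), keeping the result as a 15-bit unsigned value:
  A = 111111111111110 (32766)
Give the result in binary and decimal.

Shift left by 6: drop the top 6 bit(s), append 6 zero(s) on the right.
  111111111111110  ->  discard [111111], keep [111111110], append 000000
= 111111110000000

Answer: 111111110000000 (32640)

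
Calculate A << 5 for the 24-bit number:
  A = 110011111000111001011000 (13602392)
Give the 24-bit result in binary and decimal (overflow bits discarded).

Shift left by 5: drop the top 5 bit(s), append 5 zero(s) on the right.
  110011111000111001011000  ->  discard [11001], keep [1111000111001011000], append 00000
= 111100011100101100000000

Answer: 111100011100101100000000 (15846144)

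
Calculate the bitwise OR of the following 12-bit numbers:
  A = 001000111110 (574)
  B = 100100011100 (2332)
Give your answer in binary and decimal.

Apply | to each column (1 where either bit is 1):
  001000111110
| 100100011100
--------------
  101100111110

Answer: 101100111110 (2878)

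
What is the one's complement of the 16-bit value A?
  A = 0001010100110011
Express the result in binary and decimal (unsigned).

Flip each bit (0->1, 1->0):
  0001010100110011
  1110101011001100

Answer: 1110101011001100 (60108)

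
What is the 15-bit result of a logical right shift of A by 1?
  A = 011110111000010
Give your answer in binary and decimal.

Logical shift right by 1: drop the bottom 1 bit(s), prepend 1 zero(s) on the left.
  011110111000010  ->  keep [01111011100001], discard [0], prepend 0
= 001111011100001

Answer: 001111011100001 (7905)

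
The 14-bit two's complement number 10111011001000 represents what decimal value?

MSB is 1, so the value is negative. Find the magnitude:
1. Invert bits:  01000100110111
2. Add 1:        01000100111000  = 4408
3. Apply sign:   -4408

Answer: -4408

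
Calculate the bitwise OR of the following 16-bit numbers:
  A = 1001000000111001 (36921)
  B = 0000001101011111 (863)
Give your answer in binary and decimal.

Apply | to each column (1 where either bit is 1):
  1001000000111001
| 0000001101011111
------------------
  1001001101111111

Answer: 1001001101111111 (37759)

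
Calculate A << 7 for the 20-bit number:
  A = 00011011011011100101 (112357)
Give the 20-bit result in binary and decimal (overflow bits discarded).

Shift left by 7: drop the top 7 bit(s), append 7 zero(s) on the right.
  00011011011011100101  ->  discard [0001101], keep [1011011100101], append 0000000
= 10110111001010000000

Answer: 10110111001010000000 (750208)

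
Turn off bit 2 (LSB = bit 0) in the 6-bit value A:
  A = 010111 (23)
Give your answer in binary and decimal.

Mask = ~(1 << 2) = 111011
Bit 2 of A is 1, so AND-ing with the mask clears it to 0.
  010111
& 111011
--------
  010011

Answer: 010011 (19)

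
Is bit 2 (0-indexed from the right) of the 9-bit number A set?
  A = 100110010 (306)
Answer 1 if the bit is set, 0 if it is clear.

Bit 2 is the 3rd from the right.
  100110010
        ^
That bit is 0.

Answer: 0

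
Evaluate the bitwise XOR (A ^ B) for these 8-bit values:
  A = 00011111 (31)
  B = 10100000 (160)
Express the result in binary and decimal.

Apply ^ to each column (1 where bits differ):
  00011111
^ 10100000
----------
  10111111

Answer: 10111111 (191)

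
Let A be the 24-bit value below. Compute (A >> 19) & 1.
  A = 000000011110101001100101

Bit 19 is the 20th from the right.
  000000011110101001100101
      ^
That bit is 0.

Answer: 0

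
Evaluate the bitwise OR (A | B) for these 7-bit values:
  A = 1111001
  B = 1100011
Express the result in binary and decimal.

Apply | to each column (1 where either bit is 1):
  1111001
| 1100011
---------
  1111011

Answer: 1111011 (123)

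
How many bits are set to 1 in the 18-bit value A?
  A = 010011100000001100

010011100000001100
1-bits at positions (from bit 0 = LSB): 2, 3, 11, 12, 13, 16
Count = 6

Answer: 6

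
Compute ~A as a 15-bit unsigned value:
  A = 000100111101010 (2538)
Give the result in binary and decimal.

Flip each bit (0->1, 1->0):
  000100111101010
  111011000010101

Answer: 111011000010101 (30229)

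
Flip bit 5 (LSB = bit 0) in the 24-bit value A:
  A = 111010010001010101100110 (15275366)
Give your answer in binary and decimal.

Mask = 1 << 5 = 000000000000000000100000
Bit 5 of A is 1; XOR with the mask flips it to 0.
  111010010001010101100110
^ 000000000000000000100000
--------------------------
  111010010001010101000110

Answer: 111010010001010101000110 (15275334)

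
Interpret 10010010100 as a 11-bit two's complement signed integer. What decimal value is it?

MSB is 1, so the value is negative. Find the magnitude:
1. Invert bits:  01101101011
2. Add 1:        01101101100  = 876
3. Apply sign:   -876

Answer: -876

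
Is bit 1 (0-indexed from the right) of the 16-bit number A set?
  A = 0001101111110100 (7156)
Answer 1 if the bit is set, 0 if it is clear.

Bit 1 is the 2nd from the right.
  0001101111110100
                ^
That bit is 0.

Answer: 0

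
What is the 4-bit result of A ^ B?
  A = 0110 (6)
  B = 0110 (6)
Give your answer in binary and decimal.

Apply ^ to each column (1 where bits differ):
  0110
^ 0110
------
  0000

Answer: 0000 (0)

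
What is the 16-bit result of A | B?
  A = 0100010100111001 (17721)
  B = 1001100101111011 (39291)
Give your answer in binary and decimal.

Apply | to each column (1 where either bit is 1):
  0100010100111001
| 1001100101111011
------------------
  1101110101111011

Answer: 1101110101111011 (56699)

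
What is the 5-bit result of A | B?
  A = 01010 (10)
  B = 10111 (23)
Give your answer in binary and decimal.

Apply | to each column (1 where either bit is 1):
  01010
| 10111
-------
  11111

Answer: 11111 (31)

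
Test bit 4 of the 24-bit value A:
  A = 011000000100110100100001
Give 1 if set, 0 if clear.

Bit 4 is the 5th from the right.
  011000000100110100100001
                     ^
That bit is 0.

Answer: 0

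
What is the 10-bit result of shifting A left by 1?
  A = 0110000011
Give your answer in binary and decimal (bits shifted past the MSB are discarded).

Shift left by 1: drop the top 1 bit(s), append 1 zero(s) on the right.
  0110000011  ->  discard [0], keep [110000011], append 0
= 1100000110

Answer: 1100000110 (774)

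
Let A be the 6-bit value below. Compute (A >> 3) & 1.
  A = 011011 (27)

Bit 3 is the 4th from the right.
  011011
    ^
That bit is 1.

Answer: 1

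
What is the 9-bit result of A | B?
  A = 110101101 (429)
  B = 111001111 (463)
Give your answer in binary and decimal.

Apply | to each column (1 where either bit is 1):
  110101101
| 111001111
-----------
  111101111

Answer: 111101111 (495)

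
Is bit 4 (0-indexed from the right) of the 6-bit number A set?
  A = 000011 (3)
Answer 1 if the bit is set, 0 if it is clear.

Bit 4 is the 5th from the right.
  000011
   ^
That bit is 0.

Answer: 0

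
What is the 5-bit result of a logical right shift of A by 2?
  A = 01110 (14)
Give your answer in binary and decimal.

Logical shift right by 2: drop the bottom 2 bit(s), prepend 2 zero(s) on the left.
  01110  ->  keep [011], discard [10], prepend 00
= 00011

Answer: 00011 (3)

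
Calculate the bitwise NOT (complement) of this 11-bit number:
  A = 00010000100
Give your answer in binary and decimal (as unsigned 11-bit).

Flip each bit (0->1, 1->0):
  00010000100
  11101111011

Answer: 11101111011 (1915)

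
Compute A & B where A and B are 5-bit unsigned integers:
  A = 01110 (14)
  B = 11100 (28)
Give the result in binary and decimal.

Apply & to each column (1 only where both bits are 1):
  01110
& 11100
-------
  01100

Answer: 01100 (12)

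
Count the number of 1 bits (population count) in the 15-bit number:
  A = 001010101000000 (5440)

001010101000000
1-bits at positions (from bit 0 = LSB): 6, 8, 10, 12
Count = 4

Answer: 4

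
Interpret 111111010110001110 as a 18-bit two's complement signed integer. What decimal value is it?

MSB is 1, so the value is negative. Find the magnitude:
1. Invert bits:  000000101001110001
2. Add 1:        000000101001110010  = 2674
3. Apply sign:   -2674

Answer: -2674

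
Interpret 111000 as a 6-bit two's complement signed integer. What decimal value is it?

MSB is 1, so the value is negative. Find the magnitude:
1. Invert bits:  000111
2. Add 1:        001000  = 8
3. Apply sign:   -8

Answer: -8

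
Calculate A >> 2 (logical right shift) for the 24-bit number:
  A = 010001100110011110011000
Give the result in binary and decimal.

Logical shift right by 2: drop the bottom 2 bit(s), prepend 2 zero(s) on the left.
  010001100110011110011000  ->  keep [0100011001100111100110], discard [00], prepend 00
= 000100011001100111100110

Answer: 000100011001100111100110 (1153510)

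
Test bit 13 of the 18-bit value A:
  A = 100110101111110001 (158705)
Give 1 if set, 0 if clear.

Bit 13 is the 14th from the right.
  100110101111110001
      ^
That bit is 1.

Answer: 1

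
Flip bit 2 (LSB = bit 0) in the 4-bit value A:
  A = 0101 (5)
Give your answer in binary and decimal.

Mask = 1 << 2 = 0100
Bit 2 of A is 1; XOR with the mask flips it to 0.
  0101
^ 0100
------
  0001

Answer: 0001 (1)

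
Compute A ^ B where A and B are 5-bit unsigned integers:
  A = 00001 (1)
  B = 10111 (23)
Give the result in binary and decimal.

Apply ^ to each column (1 where bits differ):
  00001
^ 10111
-------
  10110

Answer: 10110 (22)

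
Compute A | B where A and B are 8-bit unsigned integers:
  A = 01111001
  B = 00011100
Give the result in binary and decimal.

Apply | to each column (1 where either bit is 1):
  01111001
| 00011100
----------
  01111101

Answer: 01111101 (125)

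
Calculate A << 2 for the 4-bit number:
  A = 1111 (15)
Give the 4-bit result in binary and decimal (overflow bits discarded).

Shift left by 2: drop the top 2 bit(s), append 2 zero(s) on the right.
  1111  ->  discard [11], keep [11], append 00
= 1100

Answer: 1100 (12)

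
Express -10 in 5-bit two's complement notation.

1. Binary of +10:  01010
2. Invert bits:     10101
3. Add 1:           10110

Answer: 10110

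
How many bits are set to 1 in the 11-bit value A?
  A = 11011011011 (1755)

11011011011
1-bits at positions (from bit 0 = LSB): 0, 1, 3, 4, 6, 7, 9, 10
Count = 8

Answer: 8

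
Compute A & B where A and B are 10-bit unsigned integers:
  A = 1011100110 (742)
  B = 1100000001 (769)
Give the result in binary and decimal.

Apply & to each column (1 only where both bits are 1):
  1011100110
& 1100000001
------------
  1000000000

Answer: 1000000000 (512)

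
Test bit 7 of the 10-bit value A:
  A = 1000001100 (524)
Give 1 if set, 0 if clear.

Bit 7 is the 8th from the right.
  1000001100
    ^
That bit is 0.

Answer: 0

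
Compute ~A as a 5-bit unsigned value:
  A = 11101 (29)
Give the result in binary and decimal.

Flip each bit (0->1, 1->0):
  11101
  00010

Answer: 00010 (2)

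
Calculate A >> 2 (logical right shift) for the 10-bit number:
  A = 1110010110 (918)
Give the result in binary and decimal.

Logical shift right by 2: drop the bottom 2 bit(s), prepend 2 zero(s) on the left.
  1110010110  ->  keep [11100101], discard [10], prepend 00
= 0011100101

Answer: 0011100101 (229)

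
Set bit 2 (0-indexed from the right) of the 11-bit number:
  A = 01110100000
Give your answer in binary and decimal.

Mask = 1 << 2 = 00000000100
Bit 2 of A is 0, so OR-ing with the mask flips it to 1.
  01110100000
| 00000000100
-------------
  01110100100

Answer: 01110100100 (932)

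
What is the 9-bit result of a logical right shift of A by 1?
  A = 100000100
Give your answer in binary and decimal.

Logical shift right by 1: drop the bottom 1 bit(s), prepend 1 zero(s) on the left.
  100000100  ->  keep [10000010], discard [0], prepend 0
= 010000010

Answer: 010000010 (130)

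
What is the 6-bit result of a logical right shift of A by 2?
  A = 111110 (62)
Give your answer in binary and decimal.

Logical shift right by 2: drop the bottom 2 bit(s), prepend 2 zero(s) on the left.
  111110  ->  keep [1111], discard [10], prepend 00
= 001111

Answer: 001111 (15)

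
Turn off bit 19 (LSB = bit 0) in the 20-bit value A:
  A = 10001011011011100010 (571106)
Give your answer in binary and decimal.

Mask = ~(1 << 19) = 01111111111111111111
Bit 19 of A is 1, so AND-ing with the mask clears it to 0.
  10001011011011100010
& 01111111111111111111
----------------------
  00001011011011100010

Answer: 00001011011011100010 (46818)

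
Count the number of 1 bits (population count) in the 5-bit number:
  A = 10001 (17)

10001
1-bits at positions (from bit 0 = LSB): 0, 4
Count = 2

Answer: 2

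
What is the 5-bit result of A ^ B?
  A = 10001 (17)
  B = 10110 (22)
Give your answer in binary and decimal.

Apply ^ to each column (1 where bits differ):
  10001
^ 10110
-------
  00111

Answer: 00111 (7)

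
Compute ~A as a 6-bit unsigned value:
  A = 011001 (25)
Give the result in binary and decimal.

Flip each bit (0->1, 1->0):
  011001
  100110

Answer: 100110 (38)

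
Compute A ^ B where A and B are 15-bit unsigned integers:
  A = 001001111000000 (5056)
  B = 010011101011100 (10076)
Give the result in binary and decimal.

Apply ^ to each column (1 where bits differ):
  001001111000000
^ 010011101011100
-----------------
  011010010011100

Answer: 011010010011100 (13468)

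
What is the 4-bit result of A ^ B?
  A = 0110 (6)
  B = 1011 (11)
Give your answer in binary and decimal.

Apply ^ to each column (1 where bits differ):
  0110
^ 1011
------
  1101

Answer: 1101 (13)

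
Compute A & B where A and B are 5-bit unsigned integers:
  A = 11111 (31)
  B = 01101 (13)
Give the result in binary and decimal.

Apply & to each column (1 only where both bits are 1):
  11111
& 01101
-------
  01101

Answer: 01101 (13)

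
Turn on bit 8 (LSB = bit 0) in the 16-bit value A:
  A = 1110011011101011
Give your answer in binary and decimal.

Mask = 1 << 8 = 0000000100000000
Bit 8 of A is 0, so OR-ing with the mask flips it to 1.
  1110011011101011
| 0000000100000000
------------------
  1110011111101011

Answer: 1110011111101011 (59371)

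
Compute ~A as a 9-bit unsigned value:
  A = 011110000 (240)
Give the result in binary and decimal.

Flip each bit (0->1, 1->0):
  011110000
  100001111

Answer: 100001111 (271)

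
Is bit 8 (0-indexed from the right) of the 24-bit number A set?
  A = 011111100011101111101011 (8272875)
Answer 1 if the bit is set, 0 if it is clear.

Bit 8 is the 9th from the right.
  011111100011101111101011
                 ^
That bit is 1.

Answer: 1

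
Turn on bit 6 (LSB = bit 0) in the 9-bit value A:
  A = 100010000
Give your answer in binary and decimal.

Mask = 1 << 6 = 001000000
Bit 6 of A is 0, so OR-ing with the mask flips it to 1.
  100010000
| 001000000
-----------
  101010000

Answer: 101010000 (336)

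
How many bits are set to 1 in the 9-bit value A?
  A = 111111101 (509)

111111101
1-bits at positions (from bit 0 = LSB): 0, 2, 3, 4, 5, 6, 7, 8
Count = 8

Answer: 8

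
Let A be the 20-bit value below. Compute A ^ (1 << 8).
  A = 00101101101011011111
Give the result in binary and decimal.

Mask = 1 << 8 = 00000000000100000000
Bit 8 of A is 0; XOR with the mask flips it to 1.
  00101101101011011111
^ 00000000000100000000
----------------------
  00101101101111011111

Answer: 00101101101111011111 (187359)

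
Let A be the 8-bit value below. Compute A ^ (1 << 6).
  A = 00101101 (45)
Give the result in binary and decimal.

Mask = 1 << 6 = 01000000
Bit 6 of A is 0; XOR with the mask flips it to 1.
  00101101
^ 01000000
----------
  01101101

Answer: 01101101 (109)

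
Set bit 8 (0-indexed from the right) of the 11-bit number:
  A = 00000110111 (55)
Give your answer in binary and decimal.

Mask = 1 << 8 = 00100000000
Bit 8 of A is 0, so OR-ing with the mask flips it to 1.
  00000110111
| 00100000000
-------------
  00100110111

Answer: 00100110111 (311)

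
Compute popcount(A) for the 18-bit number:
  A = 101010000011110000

101010000011110000
1-bits at positions (from bit 0 = LSB): 4, 5, 6, 7, 13, 15, 17
Count = 7

Answer: 7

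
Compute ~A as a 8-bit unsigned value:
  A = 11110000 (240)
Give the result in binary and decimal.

Flip each bit (0->1, 1->0):
  11110000
  00001111

Answer: 00001111 (15)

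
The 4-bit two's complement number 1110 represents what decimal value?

MSB is 1, so the value is negative. Find the magnitude:
1. Invert bits:  0001
2. Add 1:        0010  = 2
3. Apply sign:   -2

Answer: -2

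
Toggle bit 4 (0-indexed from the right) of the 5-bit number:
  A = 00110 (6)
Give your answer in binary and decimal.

Mask = 1 << 4 = 10000
Bit 4 of A is 0; XOR with the mask flips it to 1.
  00110
^ 10000
-------
  10110

Answer: 10110 (22)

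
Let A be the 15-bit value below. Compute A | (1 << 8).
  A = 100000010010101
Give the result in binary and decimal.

Mask = 1 << 8 = 000000100000000
Bit 8 of A is 0, so OR-ing with the mask flips it to 1.
  100000010010101
| 000000100000000
-----------------
  100000110010101

Answer: 100000110010101 (16789)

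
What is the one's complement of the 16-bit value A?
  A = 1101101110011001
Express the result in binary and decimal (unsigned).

Flip each bit (0->1, 1->0):
  1101101110011001
  0010010001100110

Answer: 0010010001100110 (9318)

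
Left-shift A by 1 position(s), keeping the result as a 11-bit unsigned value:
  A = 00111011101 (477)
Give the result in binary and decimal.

Shift left by 1: drop the top 1 bit(s), append 1 zero(s) on the right.
  00111011101  ->  discard [0], keep [0111011101], append 0
= 01110111010

Answer: 01110111010 (954)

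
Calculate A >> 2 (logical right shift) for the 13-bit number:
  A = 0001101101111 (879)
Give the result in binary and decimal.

Logical shift right by 2: drop the bottom 2 bit(s), prepend 2 zero(s) on the left.
  0001101101111  ->  keep [00011011011], discard [11], prepend 00
= 0000011011011

Answer: 0000011011011 (219)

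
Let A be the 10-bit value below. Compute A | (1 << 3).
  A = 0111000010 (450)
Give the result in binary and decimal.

Mask = 1 << 3 = 0000001000
Bit 3 of A is 0, so OR-ing with the mask flips it to 1.
  0111000010
| 0000001000
------------
  0111001010

Answer: 0111001010 (458)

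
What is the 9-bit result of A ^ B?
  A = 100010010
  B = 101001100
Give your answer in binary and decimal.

Apply ^ to each column (1 where bits differ):
  100010010
^ 101001100
-----------
  001011110

Answer: 001011110 (94)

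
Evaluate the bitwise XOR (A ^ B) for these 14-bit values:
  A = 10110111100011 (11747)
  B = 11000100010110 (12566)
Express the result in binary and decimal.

Apply ^ to each column (1 where bits differ):
  10110111100011
^ 11000100010110
----------------
  01110011110101

Answer: 01110011110101 (7413)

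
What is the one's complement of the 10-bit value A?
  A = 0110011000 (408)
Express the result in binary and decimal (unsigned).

Flip each bit (0->1, 1->0):
  0110011000
  1001100111

Answer: 1001100111 (615)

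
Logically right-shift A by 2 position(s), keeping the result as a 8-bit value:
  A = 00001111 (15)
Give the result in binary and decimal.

Logical shift right by 2: drop the bottom 2 bit(s), prepend 2 zero(s) on the left.
  00001111  ->  keep [000011], discard [11], prepend 00
= 00000011

Answer: 00000011 (3)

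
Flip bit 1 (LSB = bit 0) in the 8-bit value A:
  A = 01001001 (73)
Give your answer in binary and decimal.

Mask = 1 << 1 = 00000010
Bit 1 of A is 0; XOR with the mask flips it to 1.
  01001001
^ 00000010
----------
  01001011

Answer: 01001011 (75)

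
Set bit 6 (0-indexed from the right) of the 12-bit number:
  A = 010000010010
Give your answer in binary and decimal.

Mask = 1 << 6 = 000001000000
Bit 6 of A is 0, so OR-ing with the mask flips it to 1.
  010000010010
| 000001000000
--------------
  010001010010

Answer: 010001010010 (1106)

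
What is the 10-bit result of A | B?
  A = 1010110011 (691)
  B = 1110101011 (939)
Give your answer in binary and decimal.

Apply | to each column (1 where either bit is 1):
  1010110011
| 1110101011
------------
  1110111011

Answer: 1110111011 (955)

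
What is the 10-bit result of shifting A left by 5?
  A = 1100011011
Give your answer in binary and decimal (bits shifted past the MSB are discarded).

Shift left by 5: drop the top 5 bit(s), append 5 zero(s) on the right.
  1100011011  ->  discard [11000], keep [11011], append 00000
= 1101100000

Answer: 1101100000 (864)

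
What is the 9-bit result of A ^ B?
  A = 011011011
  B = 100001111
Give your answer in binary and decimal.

Apply ^ to each column (1 where bits differ):
  011011011
^ 100001111
-----------
  111010100

Answer: 111010100 (468)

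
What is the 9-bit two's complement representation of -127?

1. Binary of +127:  001111111
2. Invert bits:     110000000
3. Add 1:           110000001

Answer: 110000001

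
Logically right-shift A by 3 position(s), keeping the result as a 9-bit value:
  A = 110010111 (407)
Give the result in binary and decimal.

Logical shift right by 3: drop the bottom 3 bit(s), prepend 3 zero(s) on the left.
  110010111  ->  keep [110010], discard [111], prepend 000
= 000110010

Answer: 000110010 (50)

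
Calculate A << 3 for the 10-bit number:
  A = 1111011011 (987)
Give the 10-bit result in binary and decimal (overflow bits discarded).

Shift left by 3: drop the top 3 bit(s), append 3 zero(s) on the right.
  1111011011  ->  discard [111], keep [1011011], append 000
= 1011011000

Answer: 1011011000 (728)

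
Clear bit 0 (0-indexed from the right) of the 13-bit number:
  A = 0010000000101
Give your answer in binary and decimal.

Mask = ~(1 << 0) = 1111111111110
Bit 0 of A is 1, so AND-ing with the mask clears it to 0.
  0010000000101
& 1111111111110
---------------
  0010000000100

Answer: 0010000000100 (1028)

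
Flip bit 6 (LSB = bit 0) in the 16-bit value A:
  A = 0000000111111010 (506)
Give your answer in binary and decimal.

Mask = 1 << 6 = 0000000001000000
Bit 6 of A is 1; XOR with the mask flips it to 0.
  0000000111111010
^ 0000000001000000
------------------
  0000000110111010

Answer: 0000000110111010 (442)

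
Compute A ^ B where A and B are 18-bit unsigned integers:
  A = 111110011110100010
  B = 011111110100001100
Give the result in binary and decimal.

Apply ^ to each column (1 where bits differ):
  111110011110100010
^ 011111110100001100
--------------------
  100001101010101110

Answer: 100001101010101110 (137902)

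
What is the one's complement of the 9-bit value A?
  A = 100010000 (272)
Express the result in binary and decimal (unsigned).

Flip each bit (0->1, 1->0):
  100010000
  011101111

Answer: 011101111 (239)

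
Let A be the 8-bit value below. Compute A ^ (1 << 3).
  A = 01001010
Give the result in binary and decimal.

Mask = 1 << 3 = 00001000
Bit 3 of A is 1; XOR with the mask flips it to 0.
  01001010
^ 00001000
----------
  01000010

Answer: 01000010 (66)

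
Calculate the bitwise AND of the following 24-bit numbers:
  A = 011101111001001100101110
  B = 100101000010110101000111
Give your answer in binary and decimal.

Apply & to each column (1 only where both bits are 1):
  011101111001001100101110
& 100101000010110101000111
--------------------------
  000101000000000100000110

Answer: 000101000000000100000110 (1310982)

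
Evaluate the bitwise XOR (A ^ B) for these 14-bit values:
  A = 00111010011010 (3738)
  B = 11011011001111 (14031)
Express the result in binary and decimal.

Apply ^ to each column (1 where bits differ):
  00111010011010
^ 11011011001111
----------------
  11100001010101

Answer: 11100001010101 (14421)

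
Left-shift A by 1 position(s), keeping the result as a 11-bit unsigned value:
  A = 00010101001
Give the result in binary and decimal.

Shift left by 1: drop the top 1 bit(s), append 1 zero(s) on the right.
  00010101001  ->  discard [0], keep [0010101001], append 0
= 00101010010

Answer: 00101010010 (338)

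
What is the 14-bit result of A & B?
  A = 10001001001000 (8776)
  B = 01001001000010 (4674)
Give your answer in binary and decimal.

Apply & to each column (1 only where both bits are 1):
  10001001001000
& 01001001000010
----------------
  00001001000000

Answer: 00001001000000 (576)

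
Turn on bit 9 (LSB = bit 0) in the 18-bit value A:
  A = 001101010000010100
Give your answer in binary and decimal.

Mask = 1 << 9 = 000000001000000000
Bit 9 of A is 0, so OR-ing with the mask flips it to 1.
  001101010000010100
| 000000001000000000
--------------------
  001101011000010100

Answer: 001101011000010100 (54804)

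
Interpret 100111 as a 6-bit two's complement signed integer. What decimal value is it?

MSB is 1, so the value is negative. Find the magnitude:
1. Invert bits:  011000
2. Add 1:        011001  = 25
3. Apply sign:   -25

Answer: -25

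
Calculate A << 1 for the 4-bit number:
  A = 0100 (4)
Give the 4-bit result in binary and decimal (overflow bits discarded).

Shift left by 1: drop the top 1 bit(s), append 1 zero(s) on the right.
  0100  ->  discard [0], keep [100], append 0
= 1000

Answer: 1000 (8)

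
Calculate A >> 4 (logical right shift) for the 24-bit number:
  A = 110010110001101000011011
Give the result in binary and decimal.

Logical shift right by 4: drop the bottom 4 bit(s), prepend 4 zero(s) on the left.
  110010110001101000011011  ->  keep [11001011000110100001], discard [1011], prepend 0000
= 000011001011000110100001

Answer: 000011001011000110100001 (831905)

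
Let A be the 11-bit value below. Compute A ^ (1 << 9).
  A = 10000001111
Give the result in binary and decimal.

Mask = 1 << 9 = 01000000000
Bit 9 of A is 0; XOR with the mask flips it to 1.
  10000001111
^ 01000000000
-------------
  11000001111

Answer: 11000001111 (1551)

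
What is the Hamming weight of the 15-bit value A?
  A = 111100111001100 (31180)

111100111001100
1-bits at positions (from bit 0 = LSB): 2, 3, 6, 7, 8, 11, 12, 13, 14
Count = 9

Answer: 9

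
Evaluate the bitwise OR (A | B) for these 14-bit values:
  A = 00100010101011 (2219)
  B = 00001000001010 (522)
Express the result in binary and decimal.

Apply | to each column (1 where either bit is 1):
  00100010101011
| 00001000001010
----------------
  00101010101011

Answer: 00101010101011 (2731)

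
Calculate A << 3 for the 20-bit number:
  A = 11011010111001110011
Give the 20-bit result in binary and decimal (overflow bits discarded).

Shift left by 3: drop the top 3 bit(s), append 3 zero(s) on the right.
  11011010111001110011  ->  discard [110], keep [11010111001110011], append 000
= 11010111001110011000

Answer: 11010111001110011000 (881560)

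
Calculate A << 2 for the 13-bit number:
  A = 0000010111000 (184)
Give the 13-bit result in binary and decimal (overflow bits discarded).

Shift left by 2: drop the top 2 bit(s), append 2 zero(s) on the right.
  0000010111000  ->  discard [00], keep [00010111000], append 00
= 0001011100000

Answer: 0001011100000 (736)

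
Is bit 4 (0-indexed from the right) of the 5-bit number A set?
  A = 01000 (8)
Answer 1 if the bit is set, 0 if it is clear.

Bit 4 is the 5th from the right.
  01000
  ^
That bit is 0.

Answer: 0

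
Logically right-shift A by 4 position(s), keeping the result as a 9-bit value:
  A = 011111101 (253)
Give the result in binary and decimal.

Logical shift right by 4: drop the bottom 4 bit(s), prepend 4 zero(s) on the left.
  011111101  ->  keep [01111], discard [1101], prepend 0000
= 000001111

Answer: 000001111 (15)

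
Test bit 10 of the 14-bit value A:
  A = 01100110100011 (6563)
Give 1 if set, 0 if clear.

Bit 10 is the 11th from the right.
  01100110100011
     ^
That bit is 0.

Answer: 0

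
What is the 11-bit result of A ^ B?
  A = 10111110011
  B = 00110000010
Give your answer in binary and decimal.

Apply ^ to each column (1 where bits differ):
  10111110011
^ 00110000010
-------------
  10001110001

Answer: 10001110001 (1137)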